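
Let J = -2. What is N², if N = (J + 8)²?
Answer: 1296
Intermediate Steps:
N = 36 (N = (-2 + 8)² = 6² = 36)
N² = 36² = 1296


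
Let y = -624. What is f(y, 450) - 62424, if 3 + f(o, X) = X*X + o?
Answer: 139449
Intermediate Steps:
f(o, X) = -3 + o + X² (f(o, X) = -3 + (X*X + o) = -3 + (X² + o) = -3 + (o + X²) = -3 + o + X²)
f(y, 450) - 62424 = (-3 - 624 + 450²) - 62424 = (-3 - 624 + 202500) - 62424 = 201873 - 62424 = 139449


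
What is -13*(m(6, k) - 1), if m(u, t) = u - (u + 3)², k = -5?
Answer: 988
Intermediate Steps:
m(u, t) = u - (3 + u)²
-13*(m(6, k) - 1) = -13*((6 - (3 + 6)²) - 1) = -13*((6 - 1*9²) - 1) = -13*((6 - 1*81) - 1) = -13*((6 - 81) - 1) = -13*(-75 - 1) = -13*(-76) = 988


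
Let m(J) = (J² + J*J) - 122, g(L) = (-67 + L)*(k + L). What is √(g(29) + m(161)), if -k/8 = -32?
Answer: √40890 ≈ 202.21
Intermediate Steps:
k = 256 (k = -8*(-32) = 256)
g(L) = (-67 + L)*(256 + L)
m(J) = -122 + 2*J² (m(J) = (J² + J²) - 122 = 2*J² - 122 = -122 + 2*J²)
√(g(29) + m(161)) = √((-17152 + 29² + 189*29) + (-122 + 2*161²)) = √((-17152 + 841 + 5481) + (-122 + 2*25921)) = √(-10830 + (-122 + 51842)) = √(-10830 + 51720) = √40890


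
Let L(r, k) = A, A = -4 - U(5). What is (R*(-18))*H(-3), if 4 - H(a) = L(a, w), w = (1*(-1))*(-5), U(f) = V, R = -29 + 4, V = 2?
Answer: 4500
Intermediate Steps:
R = -25
U(f) = 2
w = 5 (w = -1*(-5) = 5)
A = -6 (A = -4 - 1*2 = -4 - 2 = -6)
L(r, k) = -6
H(a) = 10 (H(a) = 4 - 1*(-6) = 4 + 6 = 10)
(R*(-18))*H(-3) = -25*(-18)*10 = 450*10 = 4500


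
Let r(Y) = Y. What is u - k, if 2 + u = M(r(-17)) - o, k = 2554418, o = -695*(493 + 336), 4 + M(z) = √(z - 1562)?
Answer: -1978269 + I*√1579 ≈ -1.9783e+6 + 39.737*I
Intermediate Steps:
M(z) = -4 + √(-1562 + z) (M(z) = -4 + √(z - 1562) = -4 + √(-1562 + z))
o = -576155 (o = -695*829 = -576155)
u = 576149 + I*√1579 (u = -2 + ((-4 + √(-1562 - 17)) - 1*(-576155)) = -2 + ((-4 + √(-1579)) + 576155) = -2 + ((-4 + I*√1579) + 576155) = -2 + (576151 + I*√1579) = 576149 + I*√1579 ≈ 5.7615e+5 + 39.737*I)
u - k = (576149 + I*√1579) - 1*2554418 = (576149 + I*√1579) - 2554418 = -1978269 + I*√1579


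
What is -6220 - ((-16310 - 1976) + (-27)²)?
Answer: 11337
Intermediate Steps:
-6220 - ((-16310 - 1976) + (-27)²) = -6220 - (-18286 + 729) = -6220 - 1*(-17557) = -6220 + 17557 = 11337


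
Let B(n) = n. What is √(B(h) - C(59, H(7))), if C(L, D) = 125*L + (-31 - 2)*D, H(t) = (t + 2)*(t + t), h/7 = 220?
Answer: I*√1677 ≈ 40.951*I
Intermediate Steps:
h = 1540 (h = 7*220 = 1540)
H(t) = 2*t*(2 + t) (H(t) = (2 + t)*(2*t) = 2*t*(2 + t))
C(L, D) = -33*D + 125*L (C(L, D) = 125*L - 33*D = -33*D + 125*L)
√(B(h) - C(59, H(7))) = √(1540 - (-66*7*(2 + 7) + 125*59)) = √(1540 - (-66*7*9 + 7375)) = √(1540 - (-33*126 + 7375)) = √(1540 - (-4158 + 7375)) = √(1540 - 1*3217) = √(1540 - 3217) = √(-1677) = I*√1677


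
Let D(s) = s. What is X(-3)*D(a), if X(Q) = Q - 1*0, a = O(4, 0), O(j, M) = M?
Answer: 0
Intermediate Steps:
a = 0
X(Q) = Q (X(Q) = Q + 0 = Q)
X(-3)*D(a) = -3*0 = 0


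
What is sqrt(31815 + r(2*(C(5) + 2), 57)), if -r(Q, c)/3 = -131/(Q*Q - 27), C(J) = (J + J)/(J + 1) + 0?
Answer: 6*sqrt(51352762)/241 ≈ 178.41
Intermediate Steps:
C(J) = 2*J/(1 + J) (C(J) = (2*J)/(1 + J) + 0 = 2*J/(1 + J) + 0 = 2*J/(1 + J))
r(Q, c) = 393/(-27 + Q**2) (r(Q, c) = -(-393)/(Q*Q - 27) = -(-393)/(Q**2 - 27) = -(-393)/(-27 + Q**2) = 393/(-27 + Q**2))
sqrt(31815 + r(2*(C(5) + 2), 57)) = sqrt(31815 + 393/(-27 + (2*(2*5/(1 + 5) + 2))**2)) = sqrt(31815 + 393/(-27 + (2*(2*5/6 + 2))**2)) = sqrt(31815 + 393/(-27 + (2*(2*5*(1/6) + 2))**2)) = sqrt(31815 + 393/(-27 + (2*(5/3 + 2))**2)) = sqrt(31815 + 393/(-27 + (2*(11/3))**2)) = sqrt(31815 + 393/(-27 + (22/3)**2)) = sqrt(31815 + 393/(-27 + 484/9)) = sqrt(31815 + 393/(241/9)) = sqrt(31815 + 393*(9/241)) = sqrt(31815 + 3537/241) = sqrt(7670952/241) = 6*sqrt(51352762)/241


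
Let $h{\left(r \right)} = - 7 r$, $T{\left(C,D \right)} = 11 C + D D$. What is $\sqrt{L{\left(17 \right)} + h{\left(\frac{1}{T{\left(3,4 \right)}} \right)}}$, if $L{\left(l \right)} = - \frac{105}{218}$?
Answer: $\frac{i \sqrt{1454278}}{1526} \approx 0.79026 i$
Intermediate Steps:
$T{\left(C,D \right)} = D^{2} + 11 C$ ($T{\left(C,D \right)} = 11 C + D^{2} = D^{2} + 11 C$)
$L{\left(l \right)} = - \frac{105}{218}$ ($L{\left(l \right)} = \left(-105\right) \frac{1}{218} = - \frac{105}{218}$)
$\sqrt{L{\left(17 \right)} + h{\left(\frac{1}{T{\left(3,4 \right)}} \right)}} = \sqrt{- \frac{105}{218} - \frac{7}{4^{2} + 11 \cdot 3}} = \sqrt{- \frac{105}{218} - \frac{7}{16 + 33}} = \sqrt{- \frac{105}{218} - \frac{7}{49}} = \sqrt{- \frac{105}{218} - \frac{1}{7}} = \sqrt{- \frac{953}{1526}} = \frac{i \sqrt{1454278}}{1526}$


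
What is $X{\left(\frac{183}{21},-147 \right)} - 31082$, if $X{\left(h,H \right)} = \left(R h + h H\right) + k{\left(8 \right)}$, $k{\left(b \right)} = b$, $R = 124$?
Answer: $- \frac{218921}{7} \approx -31274.0$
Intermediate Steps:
$X{\left(h,H \right)} = 8 + 124 h + H h$ ($X{\left(h,H \right)} = \left(124 h + h H\right) + 8 = \left(124 h + H h\right) + 8 = 8 + 124 h + H h$)
$X{\left(\frac{183}{21},-147 \right)} - 31082 = \left(8 + 124 \cdot \frac{183}{21} - 147 \cdot \frac{183}{21}\right) - 31082 = \left(8 + 124 \cdot 183 \cdot \frac{1}{21} - 147 \cdot 183 \cdot \frac{1}{21}\right) - 31082 = \left(8 + 124 \cdot \frac{61}{7} - 1281\right) - 31082 = \left(8 + \frac{7564}{7} - 1281\right) - 31082 = - \frac{1347}{7} - 31082 = - \frac{218921}{7}$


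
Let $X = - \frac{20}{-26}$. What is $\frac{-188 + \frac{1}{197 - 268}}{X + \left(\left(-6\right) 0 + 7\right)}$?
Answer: $- \frac{173537}{7171} \approx -24.2$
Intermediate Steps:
$X = \frac{10}{13}$ ($X = \left(-20\right) \left(- \frac{1}{26}\right) = \frac{10}{13} \approx 0.76923$)
$\frac{-188 + \frac{1}{197 - 268}}{X + \left(\left(-6\right) 0 + 7\right)} = \frac{-188 + \frac{1}{197 - 268}}{\frac{10}{13} + \left(\left(-6\right) 0 + 7\right)} = \frac{-188 + \frac{1}{-71}}{\frac{10}{13} + \left(0 + 7\right)} = \frac{-188 - \frac{1}{71}}{\frac{10}{13} + 7} = - \frac{13349}{71 \cdot \frac{101}{13}} = \left(- \frac{13349}{71}\right) \frac{13}{101} = - \frac{173537}{7171}$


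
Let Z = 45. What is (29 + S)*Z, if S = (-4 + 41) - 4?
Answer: 2790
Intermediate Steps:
S = 33 (S = 37 - 4 = 33)
(29 + S)*Z = (29 + 33)*45 = 62*45 = 2790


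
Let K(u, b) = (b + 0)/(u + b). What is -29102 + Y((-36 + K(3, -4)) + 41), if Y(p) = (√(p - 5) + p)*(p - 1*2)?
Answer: -29025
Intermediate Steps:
K(u, b) = b/(b + u)
Y(p) = (-2 + p)*(p + √(-5 + p)) (Y(p) = (√(-5 + p) + p)*(p - 2) = (p + √(-5 + p))*(-2 + p) = (-2 + p)*(p + √(-5 + p)))
-29102 + Y((-36 + K(3, -4)) + 41) = -29102 + (((-36 - 4/(-4 + 3)) + 41)² - 2*((-36 - 4/(-4 + 3)) + 41) - 2*√(-5 + ((-36 - 4/(-4 + 3)) + 41)) + ((-36 - 4/(-4 + 3)) + 41)*√(-5 + ((-36 - 4/(-4 + 3)) + 41))) = -29102 + (((-36 - 4/(-1)) + 41)² - 2*((-36 - 4/(-1)) + 41) - 2*√(-5 + ((-36 - 4/(-1)) + 41)) + ((-36 - 4/(-1)) + 41)*√(-5 + ((-36 - 4/(-1)) + 41))) = -29102 + (((-36 - 4*(-1)) + 41)² - 2*((-36 - 4*(-1)) + 41) - 2*√(-5 + ((-36 - 4*(-1)) + 41)) + ((-36 - 4*(-1)) + 41)*√(-5 + ((-36 - 4*(-1)) + 41))) = -29102 + (((-36 + 4) + 41)² - 2*((-36 + 4) + 41) - 2*√(-5 + ((-36 + 4) + 41)) + ((-36 + 4) + 41)*√(-5 + ((-36 + 4) + 41))) = -29102 + ((-32 + 41)² - 2*(-32 + 41) - 2*√(-5 + (-32 + 41)) + (-32 + 41)*√(-5 + (-32 + 41))) = -29102 + (9² - 2*9 - 2*√(-5 + 9) + 9*√(-5 + 9)) = -29102 + (81 - 18 - 2*√4 + 9*√4) = -29102 + (81 - 18 - 2*2 + 9*2) = -29102 + (81 - 18 - 4 + 18) = -29102 + 77 = -29025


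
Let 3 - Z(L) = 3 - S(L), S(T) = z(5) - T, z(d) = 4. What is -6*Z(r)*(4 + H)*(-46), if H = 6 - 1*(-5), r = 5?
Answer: -4140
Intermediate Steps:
S(T) = 4 - T
H = 11 (H = 6 + 5 = 11)
Z(L) = 4 - L (Z(L) = 3 - (3 - (4 - L)) = 3 - (3 + (-4 + L)) = 3 - (-1 + L) = 3 + (1 - L) = 4 - L)
-6*Z(r)*(4 + H)*(-46) = -6*(4 - 1*5)*(4 + 11)*(-46) = -6*(4 - 5)*15*(-46) = -(-6)*15*(-46) = -6*(-15)*(-46) = 90*(-46) = -4140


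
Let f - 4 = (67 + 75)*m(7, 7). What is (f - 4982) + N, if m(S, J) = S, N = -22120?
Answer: -26104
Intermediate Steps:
f = 998 (f = 4 + (67 + 75)*7 = 4 + 142*7 = 4 + 994 = 998)
(f - 4982) + N = (998 - 4982) - 22120 = -3984 - 22120 = -26104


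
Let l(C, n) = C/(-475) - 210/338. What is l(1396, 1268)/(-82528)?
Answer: 285799/6624935200 ≈ 4.3140e-5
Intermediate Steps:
l(C, n) = -105/169 - C/475 (l(C, n) = C*(-1/475) - 210*1/338 = -C/475 - 105/169 = -105/169 - C/475)
l(1396, 1268)/(-82528) = (-105/169 - 1/475*1396)/(-82528) = (-105/169 - 1396/475)*(-1/82528) = -285799/80275*(-1/82528) = 285799/6624935200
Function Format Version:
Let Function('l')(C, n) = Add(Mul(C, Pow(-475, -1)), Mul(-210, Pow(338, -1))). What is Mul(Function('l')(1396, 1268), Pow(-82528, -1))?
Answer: Rational(285799, 6624935200) ≈ 4.3140e-5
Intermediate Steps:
Function('l')(C, n) = Add(Rational(-105, 169), Mul(Rational(-1, 475), C)) (Function('l')(C, n) = Add(Mul(C, Rational(-1, 475)), Mul(-210, Rational(1, 338))) = Add(Mul(Rational(-1, 475), C), Rational(-105, 169)) = Add(Rational(-105, 169), Mul(Rational(-1, 475), C)))
Mul(Function('l')(1396, 1268), Pow(-82528, -1)) = Mul(Add(Rational(-105, 169), Mul(Rational(-1, 475), 1396)), Pow(-82528, -1)) = Mul(Add(Rational(-105, 169), Rational(-1396, 475)), Rational(-1, 82528)) = Mul(Rational(-285799, 80275), Rational(-1, 82528)) = Rational(285799, 6624935200)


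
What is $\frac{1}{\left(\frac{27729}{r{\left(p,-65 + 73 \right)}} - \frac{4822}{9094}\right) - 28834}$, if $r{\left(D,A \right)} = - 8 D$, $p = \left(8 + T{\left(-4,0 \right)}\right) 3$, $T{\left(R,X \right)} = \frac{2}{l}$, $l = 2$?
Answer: $- \frac{36376}{1053554641} \approx -3.4527 \cdot 10^{-5}$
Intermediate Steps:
$T{\left(R,X \right)} = 1$ ($T{\left(R,X \right)} = \frac{2}{2} = 2 \cdot \frac{1}{2} = 1$)
$p = 27$ ($p = \left(8 + 1\right) 3 = 9 \cdot 3 = 27$)
$\frac{1}{\left(\frac{27729}{r{\left(p,-65 + 73 \right)}} - \frac{4822}{9094}\right) - 28834} = \frac{1}{\left(\frac{27729}{\left(-8\right) 27} - \frac{4822}{9094}\right) - 28834} = \frac{1}{\left(\frac{27729}{-216} - \frac{2411}{4547}\right) - 28834} = \frac{1}{\left(27729 \left(- \frac{1}{216}\right) - \frac{2411}{4547}\right) - 28834} = \frac{1}{\left(- \frac{1027}{8} - \frac{2411}{4547}\right) - 28834} = \frac{1}{- \frac{4689057}{36376} - 28834} = \frac{1}{- \frac{1053554641}{36376}} = - \frac{36376}{1053554641}$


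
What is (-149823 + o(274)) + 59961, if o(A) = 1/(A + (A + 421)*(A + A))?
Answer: -34249463507/381134 ≈ -89862.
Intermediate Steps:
o(A) = 1/(A + 2*A*(421 + A)) (o(A) = 1/(A + (421 + A)*(2*A)) = 1/(A + 2*A*(421 + A)))
(-149823 + o(274)) + 59961 = (-149823 + 1/(274*(843 + 2*274))) + 59961 = (-149823 + 1/(274*(843 + 548))) + 59961 = (-149823 + (1/274)/1391) + 59961 = (-149823 + (1/274)*(1/1391)) + 59961 = (-149823 + 1/381134) + 59961 = -57102639281/381134 + 59961 = -34249463507/381134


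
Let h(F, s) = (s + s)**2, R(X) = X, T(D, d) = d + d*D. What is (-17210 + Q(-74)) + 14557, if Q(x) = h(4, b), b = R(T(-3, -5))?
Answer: -2253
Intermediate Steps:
T(D, d) = d + D*d
b = 10 (b = -5*(1 - 3) = -5*(-2) = 10)
h(F, s) = 4*s**2 (h(F, s) = (2*s)**2 = 4*s**2)
Q(x) = 400 (Q(x) = 4*10**2 = 4*100 = 400)
(-17210 + Q(-74)) + 14557 = (-17210 + 400) + 14557 = -16810 + 14557 = -2253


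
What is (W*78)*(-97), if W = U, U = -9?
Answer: 68094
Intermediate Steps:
W = -9
(W*78)*(-97) = -9*78*(-97) = -702*(-97) = 68094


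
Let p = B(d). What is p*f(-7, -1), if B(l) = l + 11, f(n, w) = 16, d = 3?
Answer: 224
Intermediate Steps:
B(l) = 11 + l
p = 14 (p = 11 + 3 = 14)
p*f(-7, -1) = 14*16 = 224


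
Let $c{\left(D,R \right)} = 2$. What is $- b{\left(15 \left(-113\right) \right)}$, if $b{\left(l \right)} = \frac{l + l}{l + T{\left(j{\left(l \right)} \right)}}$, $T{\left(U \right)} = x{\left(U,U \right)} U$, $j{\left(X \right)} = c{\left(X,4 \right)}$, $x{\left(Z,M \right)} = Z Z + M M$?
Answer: $- \frac{3390}{1679} \approx -2.0191$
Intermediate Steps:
$x{\left(Z,M \right)} = M^{2} + Z^{2}$ ($x{\left(Z,M \right)} = Z^{2} + M^{2} = M^{2} + Z^{2}$)
$j{\left(X \right)} = 2$
$T{\left(U \right)} = 2 U^{3}$ ($T{\left(U \right)} = \left(U^{2} + U^{2}\right) U = 2 U^{2} U = 2 U^{3}$)
$b{\left(l \right)} = \frac{2 l}{16 + l}$ ($b{\left(l \right)} = \frac{l + l}{l + 2 \cdot 2^{3}} = \frac{2 l}{l + 2 \cdot 8} = \frac{2 l}{l + 16} = \frac{2 l}{16 + l}$)
$- b{\left(15 \left(-113\right) \right)} = - \frac{2 \cdot 15 \left(-113\right)}{16 + 15 \left(-113\right)} = - \frac{2 \left(-1695\right)}{16 - 1695} = - \frac{2 \left(-1695\right)}{-1679} = - \frac{2 \left(-1695\right) \left(-1\right)}{1679} = \left(-1\right) \frac{3390}{1679} = - \frac{3390}{1679}$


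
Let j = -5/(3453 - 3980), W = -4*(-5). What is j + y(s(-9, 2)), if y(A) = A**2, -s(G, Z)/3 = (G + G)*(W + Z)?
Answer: 743778293/527 ≈ 1.4113e+6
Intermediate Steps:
W = 20
s(G, Z) = -6*G*(20 + Z) (s(G, Z) = -3*(G + G)*(20 + Z) = -3*2*G*(20 + Z) = -6*G*(20 + Z))
j = 5/527 (j = -5/(-527) = -1/527*(-5) = 5/527 ≈ 0.0094877)
j + y(s(-9, 2)) = 5/527 + (-6*(-9)*(20 + 2))**2 = 5/527 + (-6*(-9)*22)**2 = 5/527 + 1188**2 = 5/527 + 1411344 = 743778293/527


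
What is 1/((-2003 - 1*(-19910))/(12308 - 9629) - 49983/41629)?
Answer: 41629/228274 ≈ 0.18236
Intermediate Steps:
1/((-2003 - 1*(-19910))/(12308 - 9629) - 49983/41629) = 1/((-2003 + 19910)/2679 - 49983*1/41629) = 1/(17907*(1/2679) - 49983/41629) = 1/(127/19 - 49983/41629) = 1/(228274/41629) = 41629/228274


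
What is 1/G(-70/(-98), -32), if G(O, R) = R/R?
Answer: 1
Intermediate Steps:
G(O, R) = 1
1/G(-70/(-98), -32) = 1/1 = 1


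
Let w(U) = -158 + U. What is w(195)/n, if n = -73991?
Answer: -37/73991 ≈ -0.00050006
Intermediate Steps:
w(195)/n = (-158 + 195)/(-73991) = 37*(-1/73991) = -37/73991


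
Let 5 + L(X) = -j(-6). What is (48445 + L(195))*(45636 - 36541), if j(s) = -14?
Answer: 440689130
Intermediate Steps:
L(X) = 9 (L(X) = -5 - 1*(-14) = -5 + 14 = 9)
(48445 + L(195))*(45636 - 36541) = (48445 + 9)*(45636 - 36541) = 48454*9095 = 440689130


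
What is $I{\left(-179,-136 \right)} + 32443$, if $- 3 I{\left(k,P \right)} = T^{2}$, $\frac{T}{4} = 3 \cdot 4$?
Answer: $31675$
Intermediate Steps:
$T = 48$ ($T = 4 \cdot 3 \cdot 4 = 4 \cdot 12 = 48$)
$I{\left(k,P \right)} = -768$ ($I{\left(k,P \right)} = - \frac{48^{2}}{3} = \left(- \frac{1}{3}\right) 2304 = -768$)
$I{\left(-179,-136 \right)} + 32443 = -768 + 32443 = 31675$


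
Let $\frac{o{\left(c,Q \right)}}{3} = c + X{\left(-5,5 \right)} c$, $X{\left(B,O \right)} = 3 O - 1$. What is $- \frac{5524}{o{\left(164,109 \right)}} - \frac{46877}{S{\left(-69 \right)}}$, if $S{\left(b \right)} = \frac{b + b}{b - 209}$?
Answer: $- \frac{4007312108}{42435} \approx -94434.0$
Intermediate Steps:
$S{\left(b \right)} = \frac{2 b}{-209 + b}$
$X{\left(B,O \right)} = -1 + 3 O$
$o{\left(c,Q \right)} = 45 c$ ($o{\left(c,Q \right)} = 3 \left(c + \left(-1 + 3 \cdot 5\right) c\right) = 3 \left(c + \left(-1 + 15\right) c\right) = 3 \left(c + 14 c\right) = 3 \cdot 15 c = 45 c$)
$- \frac{5524}{o{\left(164,109 \right)}} - \frac{46877}{S{\left(-69 \right)}} = - \frac{5524}{45 \cdot 164} - \frac{46877}{2 \left(-69\right) \frac{1}{-209 - 69}} = - \frac{5524}{7380} - \frac{46877}{2 \left(-69\right) \frac{1}{-278}} = \left(-5524\right) \frac{1}{7380} - \frac{46877}{2 \left(-69\right) \left(- \frac{1}{278}\right)} = - \frac{1381}{1845} - \frac{46877}{\frac{69}{139}} = - \frac{1381}{1845} - \frac{6515903}{69} = - \frac{4007312108}{42435}$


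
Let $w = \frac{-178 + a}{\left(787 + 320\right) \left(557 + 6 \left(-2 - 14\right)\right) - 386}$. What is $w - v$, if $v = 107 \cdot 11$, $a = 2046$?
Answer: $- \frac{600198689}{509941} \approx -1177.0$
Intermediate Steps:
$v = 1177$
$w = \frac{1868}{509941}$ ($w = \frac{-178 + 2046}{\left(787 + 320\right) \left(557 + 6 \left(-2 - 14\right)\right) - 386} = \frac{1868}{1107 \left(557 + 6 \left(-16\right)\right) - 386} = \frac{1868}{1107 \left(557 - 96\right) - 386} = \frac{1868}{1107 \cdot 461 - 386} = \frac{1868}{510327 - 386} = \frac{1868}{509941} \approx 0.0036632$)
$w - v = \frac{1868}{509941} - 1177 = - \frac{600198689}{509941}$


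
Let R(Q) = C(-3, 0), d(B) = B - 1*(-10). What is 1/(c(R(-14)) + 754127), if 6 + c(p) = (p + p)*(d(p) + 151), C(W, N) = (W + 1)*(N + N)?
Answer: 1/754121 ≈ 1.3260e-6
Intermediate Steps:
d(B) = 10 + B (d(B) = B + 10 = 10 + B)
C(W, N) = 2*N*(1 + W) (C(W, N) = (1 + W)*(2*N) = 2*N*(1 + W))
R(Q) = 0 (R(Q) = 2*0*(1 - 3) = 2*0*(-2) = 0)
c(p) = -6 + 2*p*(161 + p) (c(p) = -6 + (p + p)*((10 + p) + 151) = -6 + (2*p)*(161 + p) = -6 + 2*p*(161 + p))
1/(c(R(-14)) + 754127) = 1/((-6 + 2*0² + 322*0) + 754127) = 1/((-6 + 2*0 + 0) + 754127) = 1/((-6 + 0 + 0) + 754127) = 1/(-6 + 754127) = 1/754121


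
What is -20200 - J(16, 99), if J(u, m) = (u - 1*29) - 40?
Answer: -20147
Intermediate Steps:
J(u, m) = -69 + u (J(u, m) = (u - 29) - 40 = (-29 + u) - 40 = -69 + u)
-20200 - J(16, 99) = -20200 - (-69 + 16) = -20200 - 1*(-53) = -20200 + 53 = -20147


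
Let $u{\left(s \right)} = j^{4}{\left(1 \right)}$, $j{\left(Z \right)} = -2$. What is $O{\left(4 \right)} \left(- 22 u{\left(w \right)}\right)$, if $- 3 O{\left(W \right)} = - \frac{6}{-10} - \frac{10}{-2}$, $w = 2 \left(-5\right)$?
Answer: $\frac{9856}{15} \approx 657.07$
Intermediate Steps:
$w = -10$
$O{\left(W \right)} = - \frac{28}{15}$ ($O{\left(W \right)} = - \frac{- \frac{6}{-10} - \frac{10}{-2}}{3} = - \frac{\left(-6\right) \left(- \frac{1}{10}\right) - -5}{3} = - \frac{\frac{3}{5} + 5}{3} = \left(- \frac{1}{3}\right) \frac{28}{5} = - \frac{28}{15}$)
$u{\left(s \right)} = 16$ ($u{\left(s \right)} = \left(-2\right)^{4} = 16$)
$O{\left(4 \right)} \left(- 22 u{\left(w \right)}\right) = - \frac{28 \left(\left(-22\right) 16\right)}{15} = \left(- \frac{28}{15}\right) \left(-352\right) = \frac{9856}{15}$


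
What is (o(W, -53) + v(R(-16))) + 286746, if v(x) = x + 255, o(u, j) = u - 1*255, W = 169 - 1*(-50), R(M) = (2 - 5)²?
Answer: 286974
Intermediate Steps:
R(M) = 9 (R(M) = (-3)² = 9)
W = 219 (W = 169 + 50 = 219)
o(u, j) = -255 + u (o(u, j) = u - 255 = -255 + u)
v(x) = 255 + x
(o(W, -53) + v(R(-16))) + 286746 = ((-255 + 219) + (255 + 9)) + 286746 = (-36 + 264) + 286746 = 228 + 286746 = 286974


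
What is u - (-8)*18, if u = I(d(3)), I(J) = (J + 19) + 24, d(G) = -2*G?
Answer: 181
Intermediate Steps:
I(J) = 43 + J (I(J) = (19 + J) + 24 = 43 + J)
u = 37 (u = 43 - 2*3 = 43 - 6 = 37)
u - (-8)*18 = 37 - (-8)*18 = 37 - 1*(-144) = 37 + 144 = 181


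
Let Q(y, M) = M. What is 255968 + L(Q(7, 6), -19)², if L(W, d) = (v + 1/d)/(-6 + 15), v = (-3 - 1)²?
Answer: 831650233/3249 ≈ 2.5597e+5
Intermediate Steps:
v = 16 (v = (-4)² = 16)
L(W, d) = 16/9 + 1/(9*d) (L(W, d) = (16 + 1/d)/(-6 + 15) = (16 + 1/d)/9 = (16 + 1/d)*(⅑) = 16/9 + 1/(9*d))
255968 + L(Q(7, 6), -19)² = 255968 + ((⅑)*(1 + 16*(-19))/(-19))² = 255968 + ((⅑)*(-1/19)*(1 - 304))² = 255968 + ((⅑)*(-1/19)*(-303))² = 255968 + (101/57)² = 255968 + 10201/3249 = 831650233/3249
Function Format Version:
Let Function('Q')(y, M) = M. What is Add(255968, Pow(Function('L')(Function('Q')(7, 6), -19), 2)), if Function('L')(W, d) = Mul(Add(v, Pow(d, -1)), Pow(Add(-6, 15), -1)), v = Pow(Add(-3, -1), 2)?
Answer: Rational(831650233, 3249) ≈ 2.5597e+5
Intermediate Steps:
v = 16 (v = Pow(-4, 2) = 16)
Function('L')(W, d) = Add(Rational(16, 9), Mul(Rational(1, 9), Pow(d, -1))) (Function('L')(W, d) = Mul(Add(16, Pow(d, -1)), Pow(Add(-6, 15), -1)) = Mul(Add(16, Pow(d, -1)), Pow(9, -1)) = Mul(Add(16, Pow(d, -1)), Rational(1, 9)) = Add(Rational(16, 9), Mul(Rational(1, 9), Pow(d, -1))))
Add(255968, Pow(Function('L')(Function('Q')(7, 6), -19), 2)) = Add(255968, Pow(Mul(Rational(1, 9), Pow(-19, -1), Add(1, Mul(16, -19))), 2)) = Add(255968, Pow(Mul(Rational(1, 9), Rational(-1, 19), Add(1, -304)), 2)) = Add(255968, Pow(Mul(Rational(1, 9), Rational(-1, 19), -303), 2)) = Add(255968, Pow(Rational(101, 57), 2)) = Add(255968, Rational(10201, 3249)) = Rational(831650233, 3249)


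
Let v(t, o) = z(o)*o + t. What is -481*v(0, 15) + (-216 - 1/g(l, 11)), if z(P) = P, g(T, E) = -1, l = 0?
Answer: -108440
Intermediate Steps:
v(t, o) = t + o² (v(t, o) = o*o + t = o² + t = t + o²)
-481*v(0, 15) + (-216 - 1/g(l, 11)) = -481*(0 + 15²) + (-216 - 1/(-1)) = -481*(0 + 225) + (-216 - 1*(-1)) = -481*225 + (-216 + 1) = -108225 - 215 = -108440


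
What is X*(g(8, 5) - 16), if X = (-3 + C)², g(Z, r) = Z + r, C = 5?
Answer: -12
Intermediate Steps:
X = 4 (X = (-3 + 5)² = 2² = 4)
X*(g(8, 5) - 16) = 4*((8 + 5) - 16) = 4*(13 - 16) = 4*(-3) = -12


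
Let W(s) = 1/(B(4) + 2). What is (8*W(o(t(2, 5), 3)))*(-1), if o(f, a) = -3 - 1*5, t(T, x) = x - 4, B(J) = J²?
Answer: -4/9 ≈ -0.44444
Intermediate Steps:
t(T, x) = -4 + x
o(f, a) = -8 (o(f, a) = -3 - 5 = -8)
W(s) = 1/18 (W(s) = 1/(4² + 2) = 1/(16 + 2) = 1/18)
(8*W(o(t(2, 5), 3)))*(-1) = (8*(1/18))*(-1) = (4/9)*(-1) = -4/9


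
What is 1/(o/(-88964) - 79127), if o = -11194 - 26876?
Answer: -44482/3519708179 ≈ -1.2638e-5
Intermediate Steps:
o = -38070
1/(o/(-88964) - 79127) = 1/(-38070/(-88964) - 79127) = 1/(-38070*(-1/88964) - 79127) = 1/(19035/44482 - 79127) = 1/(-3519708179/44482) = -44482/3519708179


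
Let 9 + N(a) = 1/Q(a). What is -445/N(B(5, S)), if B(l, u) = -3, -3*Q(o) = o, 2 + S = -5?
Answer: 445/8 ≈ 55.625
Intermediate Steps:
S = -7 (S = -2 - 5 = -7)
Q(o) = -o/3
N(a) = -9 - 3/a (N(a) = -9 + 1/(-a/3) = -9 - 3/a)
-445/N(B(5, S)) = -445/(-9 - 3/(-3)) = -445/(-9 - 3*(-⅓)) = -445/(-9 + 1) = -445/(-8) = -445*(-⅛) = 445/8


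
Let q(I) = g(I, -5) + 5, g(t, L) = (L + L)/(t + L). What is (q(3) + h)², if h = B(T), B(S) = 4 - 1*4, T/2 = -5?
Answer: 100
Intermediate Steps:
T = -10 (T = 2*(-5) = -10)
B(S) = 0 (B(S) = 4 - 4 = 0)
g(t, L) = 2*L/(L + t) (g(t, L) = (2*L)/(L + t) = 2*L/(L + t))
q(I) = 5 - 10/(-5 + I) (q(I) = 2*(-5)/(-5 + I) + 5 = -10/(-5 + I) + 5 = 5 - 10/(-5 + I))
h = 0
(q(3) + h)² = (5*(-7 + 3)/(-5 + 3) + 0)² = (5*(-4)/(-2) + 0)² = (5*(-½)*(-4) + 0)² = (10 + 0)² = 10² = 100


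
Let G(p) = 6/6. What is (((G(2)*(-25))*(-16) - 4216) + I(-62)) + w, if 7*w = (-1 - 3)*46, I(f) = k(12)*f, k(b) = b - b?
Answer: -26896/7 ≈ -3842.3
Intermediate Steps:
k(b) = 0
I(f) = 0 (I(f) = 0*f = 0)
w = -184/7 (w = ((-1 - 3)*46)/7 = (-4*46)/7 = (⅐)*(-184) = -184/7 ≈ -26.286)
G(p) = 1 (G(p) = 6*(⅙) = 1)
(((G(2)*(-25))*(-16) - 4216) + I(-62)) + w = (((1*(-25))*(-16) - 4216) + 0) - 184/7 = ((-25*(-16) - 4216) + 0) - 184/7 = ((400 - 4216) + 0) - 184/7 = (-3816 + 0) - 184/7 = -3816 - 184/7 = -26896/7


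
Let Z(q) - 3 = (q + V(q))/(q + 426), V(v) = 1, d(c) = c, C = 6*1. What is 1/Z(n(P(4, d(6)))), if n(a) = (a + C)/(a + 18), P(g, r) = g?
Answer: 4691/14089 ≈ 0.33295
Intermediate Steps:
C = 6
n(a) = (6 + a)/(18 + a) (n(a) = (a + 6)/(a + 18) = (6 + a)/(18 + a))
Z(q) = 3 + (1 + q)/(426 + q) (Z(q) = 3 + (q + 1)/(q + 426) = 3 + (1 + q)/(426 + q))
1/Z(n(P(4, d(6)))) = 1/((1279 + 4*((6 + 4)/(18 + 4)))/(426 + (6 + 4)/(18 + 4))) = 1/((1279 + 4*(10/22))/(426 + 10/22)) = 1/((1279 + 4*((1/22)*10))/(426 + (1/22)*10)) = 1/((1279 + 4*(5/11))/(426 + 5/11)) = 1/((1279 + 20/11)/(4691/11)) = 1/((11/4691)*(14089/11)) = 1/(14089/4691) = 4691/14089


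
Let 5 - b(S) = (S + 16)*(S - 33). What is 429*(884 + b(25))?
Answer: 522093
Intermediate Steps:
b(S) = 5 - (-33 + S)*(16 + S) (b(S) = 5 - (S + 16)*(S - 33) = 5 - (16 + S)*(-33 + S) = 5 - (-33 + S)*(16 + S))
429*(884 + b(25)) = 429*(884 + (533 - 1*25² + 17*25)) = 429*(884 + (533 - 1*625 + 425)) = 429*(884 + (533 - 625 + 425)) = 429*(884 + 333) = 429*1217 = 522093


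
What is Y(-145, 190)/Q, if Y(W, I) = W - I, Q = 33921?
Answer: -335/33921 ≈ -0.0098759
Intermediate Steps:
Y(-145, 190)/Q = (-145 - 1*190)/33921 = (-145 - 190)*(1/33921) = -335*1/33921 = -335/33921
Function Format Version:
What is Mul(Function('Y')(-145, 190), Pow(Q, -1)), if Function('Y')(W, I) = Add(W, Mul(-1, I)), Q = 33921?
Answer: Rational(-335, 33921) ≈ -0.0098759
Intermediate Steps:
Mul(Function('Y')(-145, 190), Pow(Q, -1)) = Mul(Add(-145, Mul(-1, 190)), Pow(33921, -1)) = Mul(Add(-145, -190), Rational(1, 33921)) = Mul(-335, Rational(1, 33921)) = Rational(-335, 33921)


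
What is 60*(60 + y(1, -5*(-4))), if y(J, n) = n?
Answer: 4800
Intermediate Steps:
60*(60 + y(1, -5*(-4))) = 60*(60 - 5*(-4)) = 60*(60 + 20) = 60*80 = 4800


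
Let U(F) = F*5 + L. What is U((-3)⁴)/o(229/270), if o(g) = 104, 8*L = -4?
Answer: 809/208 ≈ 3.8894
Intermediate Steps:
L = -½ (L = (⅛)*(-4) = -½ ≈ -0.50000)
U(F) = -½ + 5*F (U(F) = F*5 - ½ = 5*F - ½ = -½ + 5*F)
U((-3)⁴)/o(229/270) = (-½ + 5*(-3)⁴)/104 = (-½ + 5*81)*(1/104) = (-½ + 405)*(1/104) = (809/2)*(1/104) = 809/208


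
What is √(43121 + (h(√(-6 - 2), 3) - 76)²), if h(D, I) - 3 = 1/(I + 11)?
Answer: √9494157/14 ≈ 220.09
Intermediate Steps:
h(D, I) = 3 + 1/(11 + I) (h(D, I) = 3 + 1/(I + 11) = 3 + 1/(11 + I))
√(43121 + (h(√(-6 - 2), 3) - 76)²) = √(43121 + ((34 + 3*3)/(11 + 3) - 76)²) = √(43121 + ((34 + 9)/14 - 76)²) = √(43121 + ((1/14)*43 - 76)²) = √(43121 + (43/14 - 76)²) = √(43121 + (-1021/14)²) = √(43121 + 1042441/196) = √(9494157/196) = √9494157/14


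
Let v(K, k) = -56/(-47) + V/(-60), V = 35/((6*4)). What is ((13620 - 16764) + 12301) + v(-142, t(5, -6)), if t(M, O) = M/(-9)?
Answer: 123964951/13536 ≈ 9158.2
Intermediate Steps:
t(M, O) = -M/9 (t(M, O) = M*(-⅑) = -M/9)
V = 35/24 ≈ 1.4583
v(K, k) = 15799/13536 (v(K, k) = -56/(-47) + (35/24)/(-60) = -56*(-1/47) + (35/24)*(-1/60) = 56/47 - 7/288 = 15799/13536)
((13620 - 16764) + 12301) + v(-142, t(5, -6)) = ((13620 - 16764) + 12301) + 15799/13536 = (-3144 + 12301) + 15799/13536 = 9157 + 15799/13536 = 123964951/13536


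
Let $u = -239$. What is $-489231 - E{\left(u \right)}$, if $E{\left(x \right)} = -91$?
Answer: $-489140$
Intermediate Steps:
$-489231 - E{\left(u \right)} = -489231 - -91 = -489231 + 91 = -489140$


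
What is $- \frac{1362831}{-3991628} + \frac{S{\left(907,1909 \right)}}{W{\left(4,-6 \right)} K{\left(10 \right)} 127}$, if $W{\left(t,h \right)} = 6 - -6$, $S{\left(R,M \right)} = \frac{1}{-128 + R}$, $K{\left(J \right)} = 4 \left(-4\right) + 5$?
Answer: $\frac{1112338664938}{3257955796623} \approx 0.34142$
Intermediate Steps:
$K{\left(J \right)} = -11$ ($K{\left(J \right)} = -16 + 5 = -11$)
$W{\left(t,h \right)} = 12$ ($W{\left(t,h \right)} = 6 + 6 = 12$)
$- \frac{1362831}{-3991628} + \frac{S{\left(907,1909 \right)}}{W{\left(4,-6 \right)} K{\left(10 \right)} 127} = - \frac{1362831}{-3991628} + \frac{1}{\left(-128 + 907\right) 12 \left(-11\right) 127} = \left(-1362831\right) \left(- \frac{1}{3991628}\right) + \frac{1}{779 \left(\left(-132\right) 127\right)} = \frac{1362831}{3991628} + \frac{1}{779 \left(-16764\right)} = \frac{1362831}{3991628} + \frac{1}{779} \left(- \frac{1}{16764}\right) = \frac{1362831}{3991628} - \frac{1}{13059156} = \frac{1112338664938}{3257955796623}$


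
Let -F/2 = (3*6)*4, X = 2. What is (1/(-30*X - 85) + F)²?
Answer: 436016161/21025 ≈ 20738.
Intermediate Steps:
F = -144 (F = -2*3*6*4 = -36*4 = -2*72 = -144)
(1/(-30*X - 85) + F)² = (1/(-30*2 - 85) - 144)² = (1/(-60 - 85) - 144)² = (1/(-145) - 144)² = (-1/145 - 144)² = (-20881/145)² = 436016161/21025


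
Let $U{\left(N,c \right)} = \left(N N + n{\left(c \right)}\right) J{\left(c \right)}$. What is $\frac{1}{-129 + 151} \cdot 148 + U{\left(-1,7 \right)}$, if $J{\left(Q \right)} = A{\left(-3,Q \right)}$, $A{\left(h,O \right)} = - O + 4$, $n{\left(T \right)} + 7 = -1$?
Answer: $\frac{305}{11} \approx 27.727$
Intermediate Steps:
$n{\left(T \right)} = -8$ ($n{\left(T \right)} = -7 - 1 = -8$)
$A{\left(h,O \right)} = 4 - O$
$J{\left(Q \right)} = 4 - Q$
$U{\left(N,c \right)} = \left(-8 + N^{2}\right) \left(4 - c\right)$ ($U{\left(N,c \right)} = \left(N N - 8\right) \left(4 - c\right) = \left(N^{2} - 8\right) \left(4 - c\right) = \left(-8 + N^{2}\right) \left(4 - c\right)$)
$\frac{1}{-129 + 151} \cdot 148 + U{\left(-1,7 \right)} = \frac{1}{-129 + 151} \cdot 148 - \left(-8 + \left(-1\right)^{2}\right) \left(-4 + 7\right) = \frac{1}{22} \cdot 148 - \left(-8 + 1\right) 3 = \frac{1}{22} \cdot 148 - \left(-7\right) 3 = \frac{74}{11} + 21 = \frac{305}{11}$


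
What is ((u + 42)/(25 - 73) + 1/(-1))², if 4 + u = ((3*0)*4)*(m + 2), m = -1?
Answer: 1849/576 ≈ 3.2101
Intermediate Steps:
u = -4 (u = -4 + ((3*0)*4)*(-1 + 2) = -4 + (0*4)*1 = -4 + 0*1 = -4 + 0 = -4)
((u + 42)/(25 - 73) + 1/(-1))² = ((-4 + 42)/(25 - 73) + 1/(-1))² = (38/(-48) - 1)² = (38*(-1/48) - 1)² = (-19/24 - 1)² = (-43/24)² = 1849/576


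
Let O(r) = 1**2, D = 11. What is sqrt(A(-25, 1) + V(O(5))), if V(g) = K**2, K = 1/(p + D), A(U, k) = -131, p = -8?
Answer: I*sqrt(1178)/3 ≈ 11.441*I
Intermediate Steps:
O(r) = 1
K = 1/3 (K = 1/(-8 + 11) = 1/3 ≈ 0.33333)
V(g) = 1/9 (V(g) = (1/3)**2 = 1/9)
sqrt(A(-25, 1) + V(O(5))) = sqrt(-131 + 1/9) = sqrt(-1178/9) = I*sqrt(1178)/3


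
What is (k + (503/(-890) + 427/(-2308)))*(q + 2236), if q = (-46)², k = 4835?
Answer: 5401990309824/256765 ≈ 2.1039e+7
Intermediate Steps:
q = 2116
(k + (503/(-890) + 427/(-2308)))*(q + 2236) = (4835 + (503/(-890) + 427/(-2308)))*(2116 + 2236) = (4835 + (503*(-1/890) + 427*(-1/2308)))*4352 = (4835 + (-503/890 - 427/2308))*4352 = (4835 - 770477/1027060)*4352 = (4965064623/1027060)*4352 = 5401990309824/256765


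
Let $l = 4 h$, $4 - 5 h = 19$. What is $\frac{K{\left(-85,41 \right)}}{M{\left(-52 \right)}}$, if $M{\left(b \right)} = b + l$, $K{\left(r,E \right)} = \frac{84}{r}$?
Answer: $\frac{21}{1360} \approx 0.015441$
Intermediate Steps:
$h = -3$ ($h = \frac{4}{5} - \frac{19}{5} = -3$)
$l = -12$ ($l = 4 \left(-3\right) = -12$)
$M{\left(b \right)} = -12 + b$ ($M{\left(b \right)} = b - 12 = -12 + b$)
$\frac{K{\left(-85,41 \right)}}{M{\left(-52 \right)}} = \frac{84 \frac{1}{-85}}{-12 - 52} = \frac{84 \left(- \frac{1}{85}\right)}{-64} = \left(- \frac{84}{85}\right) \left(- \frac{1}{64}\right) = \frac{21}{1360}$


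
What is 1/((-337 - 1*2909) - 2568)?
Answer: -1/5814 ≈ -0.00017200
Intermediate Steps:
1/((-337 - 1*2909) - 2568) = 1/((-337 - 2909) - 2568) = 1/(-3246 - 2568) = 1/(-5814) = -1/5814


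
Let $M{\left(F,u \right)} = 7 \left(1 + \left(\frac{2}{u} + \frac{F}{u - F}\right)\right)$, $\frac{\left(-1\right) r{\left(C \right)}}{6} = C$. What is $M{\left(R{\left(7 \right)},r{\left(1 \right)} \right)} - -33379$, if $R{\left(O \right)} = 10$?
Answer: $\frac{801103}{24} \approx 33379.0$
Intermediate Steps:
$r{\left(C \right)} = - 6 C$
$M{\left(F,u \right)} = 7 + \frac{14}{u} + \frac{7 F}{u - F}$ ($M{\left(F,u \right)} = 7 \left(1 + \frac{2}{u} + \frac{F}{u - F}\right) = 7 + \frac{14}{u} + \frac{7 F}{u - F}$)
$M{\left(R{\left(7 \right)},r{\left(1 \right)} \right)} - -33379 = \frac{7 \left(- \left(\left(-6\right) 1\right)^{2} - 2 \left(\left(-6\right) 1\right) + 2 \cdot 10\right)}{\left(-6\right) 1 \left(10 - \left(-6\right) 1\right)} - -33379 = \frac{7 \left(- \left(-6\right)^{2} - -12 + 20\right)}{\left(-6\right) \left(10 - -6\right)} + 33379 = 7 \left(- \frac{1}{6}\right) \frac{1}{10 + 6} \left(\left(-1\right) 36 + 12 + 20\right) + 33379 = 7 \left(- \frac{1}{6}\right) \frac{1}{16} \left(-36 + 12 + 20\right) + 33379 = 7 \left(- \frac{1}{6}\right) \frac{1}{16} \left(-4\right) + 33379 = \frac{7}{24} + 33379 = \frac{801103}{24}$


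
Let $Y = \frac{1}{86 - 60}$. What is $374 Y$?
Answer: $\frac{187}{13} \approx 14.385$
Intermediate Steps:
$Y = \frac{1}{26} \approx 0.038462$
$374 Y = 374 \cdot \frac{1}{26} = \frac{187}{13}$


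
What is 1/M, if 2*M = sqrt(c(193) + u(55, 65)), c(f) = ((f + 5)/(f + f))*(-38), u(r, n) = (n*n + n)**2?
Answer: sqrt(8463377714)/197332641 ≈ 0.00046620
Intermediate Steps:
u(r, n) = (n + n**2)**2 (u(r, n) = (n**2 + n)**2 = (n + n**2)**2)
c(f) = -19*(5 + f)/f (c(f) = ((5 + f)/((2*f)))*(-38) = ((5 + f)*(1/(2*f)))*(-38) = ((5 + f)/(2*f))*(-38) = -19*(5 + f)/f)
M = 9*sqrt(8463377714)/386 (M = sqrt((-19 - 95/193) + 65**2*(1 + 65)**2)/2 = sqrt((-19 - 95*1/193) + 4225*66**2)/2 = sqrt((-19 - 95/193) + 4225*4356)/2 = sqrt(-3762/193 + 18404100)/2 = sqrt(3551987538/193)/2 = (9*sqrt(8463377714)/193)/2 = 9*sqrt(8463377714)/386 ≈ 2145.0)
1/M = 1/(9*sqrt(8463377714)/386) = sqrt(8463377714)/197332641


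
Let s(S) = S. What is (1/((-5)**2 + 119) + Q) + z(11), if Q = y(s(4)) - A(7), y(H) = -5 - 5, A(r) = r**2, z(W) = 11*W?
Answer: 8929/144 ≈ 62.007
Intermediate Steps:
y(H) = -10
Q = -59 (Q = -10 - 1*7**2 = -10 - 1*49 = -10 - 49 = -59)
(1/((-5)**2 + 119) + Q) + z(11) = (1/((-5)**2 + 119) - 59) + 11*11 = (1/(25 + 119) - 59) + 121 = (1/144 - 59) + 121 = -8495/144 + 121 = 8929/144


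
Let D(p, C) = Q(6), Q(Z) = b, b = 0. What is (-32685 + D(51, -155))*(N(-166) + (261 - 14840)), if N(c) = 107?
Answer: 473017320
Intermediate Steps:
Q(Z) = 0
D(p, C) = 0
(-32685 + D(51, -155))*(N(-166) + (261 - 14840)) = (-32685 + 0)*(107 + (261 - 14840)) = -32685*(107 - 14579) = -32685*(-14472) = 473017320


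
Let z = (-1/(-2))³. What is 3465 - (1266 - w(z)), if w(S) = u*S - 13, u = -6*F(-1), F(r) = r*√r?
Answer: 2186 + 3*I/4 ≈ 2186.0 + 0.75*I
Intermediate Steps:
F(r) = r^(3/2)
z = ⅛ (z = (-1*(-½))³ = (½)³ = ⅛ ≈ 0.12500)
u = 6*I (u = -(-6)*I = 6*I ≈ 6.0*I)
w(S) = -13 + 6*I*S (w(S) = (6*I)*S - 13 = 6*I*S - 13 = -13 + 6*I*S)
3465 - (1266 - w(z)) = 3465 - (1266 - (-13 + 6*I*(⅛))) = 3465 - (1266 - (-13 + 3*I/4)) = 3465 - (1266 + (13 - 3*I/4)) = 3465 - (1279 - 3*I/4) = 3465 + (-1279 + 3*I/4) = 2186 + 3*I/4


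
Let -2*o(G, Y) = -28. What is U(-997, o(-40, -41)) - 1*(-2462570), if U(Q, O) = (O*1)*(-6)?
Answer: 2462486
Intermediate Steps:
o(G, Y) = 14 (o(G, Y) = -½*(-28) = 14)
U(Q, O) = -6*O (U(Q, O) = O*(-6) = -6*O)
U(-997, o(-40, -41)) - 1*(-2462570) = -6*14 - 1*(-2462570) = -84 + 2462570 = 2462486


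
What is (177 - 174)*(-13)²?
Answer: 507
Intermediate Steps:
(177 - 174)*(-13)² = 3*169 = 507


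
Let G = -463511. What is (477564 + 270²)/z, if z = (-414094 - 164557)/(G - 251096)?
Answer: 393365427648/578651 ≈ 6.7980e+5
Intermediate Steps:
z = 578651/714607 (z = (-414094 - 164557)/(-463511 - 251096) = -578651/(-714607) = -578651*(-1/714607) = 578651/714607 ≈ 0.80975)
(477564 + 270²)/z = (477564 + 270²)/(578651/714607) = (477564 + 72900)*(714607/578651) = 550464*(714607/578651) = 393365427648/578651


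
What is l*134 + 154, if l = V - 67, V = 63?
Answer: -382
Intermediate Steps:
l = -4 (l = 63 - 67 = -4)
l*134 + 154 = -4*134 + 154 = -536 + 154 = -382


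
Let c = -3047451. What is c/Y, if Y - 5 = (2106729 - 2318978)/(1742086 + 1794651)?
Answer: -3592677569129/5823812 ≈ -6.1689e+5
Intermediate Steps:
Y = 17471436/3536737 (Y = 5 + (2106729 - 2318978)/(1742086 + 1794651) = 5 - 212249/3536737 = 17471436/3536737 ≈ 4.9400)
c/Y = -3047451/17471436/3536737 = -3047451*3536737/17471436 = -3592677569129/5823812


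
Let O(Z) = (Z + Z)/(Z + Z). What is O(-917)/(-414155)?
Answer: -1/414155 ≈ -2.4146e-6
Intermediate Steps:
O(Z) = 1 (O(Z) = (2*Z)/((2*Z)) = (2*Z)*(1/(2*Z)) = 1)
O(-917)/(-414155) = 1/(-414155) = 1*(-1/414155) = -1/414155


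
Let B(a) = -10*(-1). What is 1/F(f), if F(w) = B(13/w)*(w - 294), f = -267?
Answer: -1/5610 ≈ -0.00017825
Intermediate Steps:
B(a) = 10
F(w) = -2940 + 10*w (F(w) = 10*(w - 294) = 10*(-294 + w) = -2940 + 10*w)
1/F(f) = 1/(-2940 + 10*(-267)) = 1/(-2940 - 2670) = 1/(-5610) = -1/5610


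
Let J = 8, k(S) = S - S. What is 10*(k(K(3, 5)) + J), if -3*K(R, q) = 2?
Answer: 80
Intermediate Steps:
K(R, q) = -⅔ (K(R, q) = -⅓*2 = -⅔)
k(S) = 0
10*(k(K(3, 5)) + J) = 10*(0 + 8) = 10*8 = 80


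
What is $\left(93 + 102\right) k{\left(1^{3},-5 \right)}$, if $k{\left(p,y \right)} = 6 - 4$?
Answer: $390$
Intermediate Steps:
$k{\left(p,y \right)} = 2$ ($k{\left(p,y \right)} = 6 - 4 = 2$)
$\left(93 + 102\right) k{\left(1^{3},-5 \right)} = \left(93 + 102\right) 2 = 195 \cdot 2 = 390$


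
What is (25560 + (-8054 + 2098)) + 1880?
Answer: 21484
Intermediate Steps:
(25560 + (-8054 + 2098)) + 1880 = (25560 - 5956) + 1880 = 19604 + 1880 = 21484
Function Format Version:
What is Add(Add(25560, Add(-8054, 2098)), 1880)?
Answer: 21484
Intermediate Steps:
Add(Add(25560, Add(-8054, 2098)), 1880) = Add(Add(25560, -5956), 1880) = Add(19604, 1880) = 21484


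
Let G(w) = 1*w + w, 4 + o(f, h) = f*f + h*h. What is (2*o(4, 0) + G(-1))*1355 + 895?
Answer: 30705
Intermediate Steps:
o(f, h) = -4 + f² + h² (o(f, h) = -4 + (f*f + h*h) = -4 + (f² + h²) = -4 + f² + h²)
G(w) = 2*w (G(w) = w + w = 2*w)
(2*o(4, 0) + G(-1))*1355 + 895 = (2*(-4 + 4² + 0²) + 2*(-1))*1355 + 895 = (2*(-4 + 16 + 0) - 2)*1355 + 895 = (2*12 - 2)*1355 + 895 = (24 - 2)*1355 + 895 = 22*1355 + 895 = 29810 + 895 = 30705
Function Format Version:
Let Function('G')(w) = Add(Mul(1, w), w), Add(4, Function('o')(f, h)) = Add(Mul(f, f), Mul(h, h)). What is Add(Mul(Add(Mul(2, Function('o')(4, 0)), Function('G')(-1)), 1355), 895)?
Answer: 30705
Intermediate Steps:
Function('o')(f, h) = Add(-4, Pow(f, 2), Pow(h, 2)) (Function('o')(f, h) = Add(-4, Add(Mul(f, f), Mul(h, h))) = Add(-4, Add(Pow(f, 2), Pow(h, 2))) = Add(-4, Pow(f, 2), Pow(h, 2)))
Function('G')(w) = Mul(2, w) (Function('G')(w) = Add(w, w) = Mul(2, w))
Add(Mul(Add(Mul(2, Function('o')(4, 0)), Function('G')(-1)), 1355), 895) = Add(Mul(Add(Mul(2, Add(-4, Pow(4, 2), Pow(0, 2))), Mul(2, -1)), 1355), 895) = Add(Mul(Add(Mul(2, Add(-4, 16, 0)), -2), 1355), 895) = Add(Mul(Add(Mul(2, 12), -2), 1355), 895) = Add(Mul(Add(24, -2), 1355), 895) = Add(Mul(22, 1355), 895) = Add(29810, 895) = 30705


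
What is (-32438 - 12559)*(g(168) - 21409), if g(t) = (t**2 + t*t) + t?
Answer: -1584209379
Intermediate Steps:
g(t) = t + 2*t**2 (g(t) = (t**2 + t**2) + t = 2*t**2 + t = t + 2*t**2)
(-32438 - 12559)*(g(168) - 21409) = (-32438 - 12559)*(168*(1 + 2*168) - 21409) = -44997*(168*(1 + 336) - 21409) = -44997*(168*337 - 21409) = -44997*(56616 - 21409) = -44997*35207 = -1584209379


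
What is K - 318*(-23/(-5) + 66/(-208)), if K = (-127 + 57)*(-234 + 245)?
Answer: -554293/260 ≈ -2131.9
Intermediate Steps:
K = -770 (K = -70*11 = -770)
K - 318*(-23/(-5) + 66/(-208)) = -770 - 318*(-23/(-5) + 66/(-208)) = -770 - 318*(-23*(-⅕) + 66*(-1/208)) = -770 - 318*(23/5 - 33/104) = -770 - 318*2227/520 = -770 - 354093/260 = -554293/260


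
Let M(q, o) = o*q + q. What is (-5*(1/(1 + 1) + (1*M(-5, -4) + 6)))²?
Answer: 46225/4 ≈ 11556.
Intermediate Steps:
M(q, o) = q + o*q
(-5*(1/(1 + 1) + (1*M(-5, -4) + 6)))² = (-5*(1/(1 + 1) + (1*(-5*(1 - 4)) + 6)))² = (-5*(1/2 + (1*(-5*(-3)) + 6)))² = (-5*(½ + (1*15 + 6)))² = (-5*(½ + (15 + 6)))² = (-5*(½ + 21))² = (-5*43/2)² = (-215/2)² = 46225/4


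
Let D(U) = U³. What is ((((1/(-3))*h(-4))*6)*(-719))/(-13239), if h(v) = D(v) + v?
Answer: 97784/13239 ≈ 7.3861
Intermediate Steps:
h(v) = v + v³ (h(v) = v³ + v = v + v³)
((((1/(-3))*h(-4))*6)*(-719))/(-13239) = ((((1/(-3))*(-4 + (-4)³))*6)*(-719))/(-13239) = ((((1*(-⅓))*(-4 - 64))*6)*(-719))*(-1/13239) = ((-⅓*(-68)*6)*(-719))*(-1/13239) = (((68/3)*6)*(-719))*(-1/13239) = (136*(-719))*(-1/13239) = -97784*(-1/13239) = 97784/13239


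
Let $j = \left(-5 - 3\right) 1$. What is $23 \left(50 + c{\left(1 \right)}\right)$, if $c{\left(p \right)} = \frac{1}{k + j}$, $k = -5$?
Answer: $\frac{14927}{13} \approx 1148.2$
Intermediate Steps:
$j = -8$ ($j = \left(-8\right) 1 = -8$)
$c{\left(p \right)} = - \frac{1}{13}$ ($c{\left(p \right)} = \frac{1}{-5 - 8} = \frac{1}{-13} = - \frac{1}{13}$)
$23 \left(50 + c{\left(1 \right)}\right) = 23 \left(50 - \frac{1}{13}\right) = 23 \cdot \frac{649}{13} = \frac{14927}{13}$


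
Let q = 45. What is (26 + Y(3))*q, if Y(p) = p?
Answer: 1305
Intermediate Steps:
(26 + Y(3))*q = (26 + 3)*45 = 29*45 = 1305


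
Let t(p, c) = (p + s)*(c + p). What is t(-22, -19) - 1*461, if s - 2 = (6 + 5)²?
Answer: -4602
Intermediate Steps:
s = 123 (s = 2 + (6 + 5)² = 2 + 11² = 2 + 121 = 123)
t(p, c) = (123 + p)*(c + p) (t(p, c) = (p + 123)*(c + p) = (123 + p)*(c + p))
t(-22, -19) - 1*461 = ((-22)² + 123*(-19) + 123*(-22) - 19*(-22)) - 1*461 = (484 - 2337 - 2706 + 418) - 461 = -4141 - 461 = -4602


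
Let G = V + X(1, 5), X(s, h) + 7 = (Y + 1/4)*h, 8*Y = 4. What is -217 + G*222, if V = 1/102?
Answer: -31835/34 ≈ -936.32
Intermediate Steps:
Y = ½ (Y = (⅛)*4 = ½ ≈ 0.50000)
X(s, h) = -7 + 3*h/4 (X(s, h) = -7 + (½ + 1/4)*h = -7 + (½ + ¼)*h = -7 + 3*h/4)
V = 1/102 ≈ 0.0098039
G = -661/204 (G = 1/102 + (-7 + (¾)*5) = 1/102 + (-7 + 15/4) = 1/102 - 13/4 = -661/204 ≈ -3.2402)
-217 + G*222 = -217 - 661/204*222 = -217 - 24457/34 = -31835/34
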